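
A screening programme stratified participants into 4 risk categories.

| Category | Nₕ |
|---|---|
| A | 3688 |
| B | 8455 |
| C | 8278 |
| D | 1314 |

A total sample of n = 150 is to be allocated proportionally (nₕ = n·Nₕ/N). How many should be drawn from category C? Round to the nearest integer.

57

N = 3688 + 8455 + 8278 + 1314 = 21735.
n_C = 150·8278/21735 = 57.129... → 57.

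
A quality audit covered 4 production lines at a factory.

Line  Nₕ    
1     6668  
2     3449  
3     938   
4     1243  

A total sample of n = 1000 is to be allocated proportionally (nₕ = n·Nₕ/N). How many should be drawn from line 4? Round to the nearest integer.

101

Share of line 4 = 1243/12298 = 0.10107.
Allocate 1000 × 0.10107 = 101.073... → 101.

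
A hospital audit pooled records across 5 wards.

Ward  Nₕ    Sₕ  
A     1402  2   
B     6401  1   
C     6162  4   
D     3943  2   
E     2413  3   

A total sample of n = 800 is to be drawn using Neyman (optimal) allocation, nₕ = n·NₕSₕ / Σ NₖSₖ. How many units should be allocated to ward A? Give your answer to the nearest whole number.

Σ NₕSₕ = 1402·2 + 6401·1 + 6162·4 + 3943·2 + 2413·3 = 48978.
Share for A: 2804/48978 = 0.05725.
n_A = 800 × 0.05725 = 45.800... → 46.

46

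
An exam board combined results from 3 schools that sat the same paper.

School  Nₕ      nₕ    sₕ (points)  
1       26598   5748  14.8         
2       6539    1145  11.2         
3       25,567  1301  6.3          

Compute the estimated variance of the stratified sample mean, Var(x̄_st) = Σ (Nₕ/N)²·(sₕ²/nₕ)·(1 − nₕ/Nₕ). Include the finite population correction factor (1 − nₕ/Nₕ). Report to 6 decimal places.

N = 58704. Term for each stratum: Wₕ²sₕ²/nₕ·(1−nₕ/Nₕ).
Var(x̄_st) = 0.006132341 + 0.001121289 + 0.005492200 = 0.012745831 → 0.012746.

0.012746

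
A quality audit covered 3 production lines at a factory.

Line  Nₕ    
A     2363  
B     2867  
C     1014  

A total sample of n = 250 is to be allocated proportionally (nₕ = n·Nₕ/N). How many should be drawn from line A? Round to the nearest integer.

95

N = 2363 + 2867 + 1014 = 6244.
n_A = 250·2363/6244 = 94.611... → 95.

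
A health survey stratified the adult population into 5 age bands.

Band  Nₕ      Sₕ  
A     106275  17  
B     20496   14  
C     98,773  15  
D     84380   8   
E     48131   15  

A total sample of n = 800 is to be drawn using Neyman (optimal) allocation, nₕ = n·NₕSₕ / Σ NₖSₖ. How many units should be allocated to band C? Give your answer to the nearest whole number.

238

Σ NₕSₕ = 106275·17 + 20496·14 + 98773·15 + 84380·8 + 48131·15 = 4972219.
Share for C: 1481595/4972219 = 0.29797.
n_C = 800 × 0.29797 = 238.380... → 238.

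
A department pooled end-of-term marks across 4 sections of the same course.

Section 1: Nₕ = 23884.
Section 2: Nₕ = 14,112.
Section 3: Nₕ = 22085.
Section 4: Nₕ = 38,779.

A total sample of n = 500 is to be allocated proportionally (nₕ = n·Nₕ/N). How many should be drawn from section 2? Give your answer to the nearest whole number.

71

Share of section 2 = 14112/98860 = 0.14275.
Allocate 500 × 0.14275 = 71.374... → 71.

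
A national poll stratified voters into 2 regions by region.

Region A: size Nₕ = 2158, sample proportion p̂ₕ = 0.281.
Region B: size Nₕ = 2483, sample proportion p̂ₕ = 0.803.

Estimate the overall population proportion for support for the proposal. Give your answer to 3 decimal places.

Wₕ = Nₕ/N with N = 4641: 0.4650, 0.5350.
p̂_st = 0.4650·0.281 + 0.5350·0.803 ≈ 0.56028... → 0.560.

0.560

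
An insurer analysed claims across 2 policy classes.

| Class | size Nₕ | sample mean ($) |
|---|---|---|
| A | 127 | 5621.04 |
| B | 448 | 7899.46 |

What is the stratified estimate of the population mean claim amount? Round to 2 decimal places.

7396.23

N = 127 + 448 = 575.
Weight each subgroup mean by Nₕ/N and sum.
Σ Nₕx̄ₕ = 127·5621.04 + 448·7899.46 = 713872.08 + 3538958.08 = 4252830.16.
Divide by N: 4252830.16 / 575 = 7396.2264... → 7396.23.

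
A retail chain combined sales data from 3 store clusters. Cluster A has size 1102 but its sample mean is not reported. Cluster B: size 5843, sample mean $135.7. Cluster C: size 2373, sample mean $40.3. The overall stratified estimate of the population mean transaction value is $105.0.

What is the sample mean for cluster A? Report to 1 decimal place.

N = 1102 + 5843 + 2373 = 9318.
Overall total = μ·N = 105.0·9318 = 978390.
Subtract the known strata: 5843·135.7 + 2373·40.3 = 888527.
Remaining total for cluster A: 978390 − 888527 = 89863.
Divide by its size: 89863 / 1102 = 81.545... → 81.5.

81.5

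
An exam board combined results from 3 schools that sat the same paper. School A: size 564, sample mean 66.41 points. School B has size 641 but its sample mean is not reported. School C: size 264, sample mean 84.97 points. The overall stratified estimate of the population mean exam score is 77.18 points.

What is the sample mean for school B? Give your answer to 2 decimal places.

83.45

Σ Nₕx̄ₕ = N·μ, so 641·x̄_B = 1469·77.18 − (564·66.41 + 264·84.97).
= 113377.42 − 59887.32 = 53490.1.
x̄_B = 53490.1 / 641 = 83.4479... → 83.45.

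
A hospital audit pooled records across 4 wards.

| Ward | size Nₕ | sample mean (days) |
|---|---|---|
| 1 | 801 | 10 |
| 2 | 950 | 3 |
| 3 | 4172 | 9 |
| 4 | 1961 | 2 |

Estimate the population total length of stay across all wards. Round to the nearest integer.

1: 801·10 = 8010
2: 950·3 = 2850
3: 4172·9 = 37548
4: 1961·2 = 3922
τ̂ = Σ Nₕx̄ₕ = 52330.

52330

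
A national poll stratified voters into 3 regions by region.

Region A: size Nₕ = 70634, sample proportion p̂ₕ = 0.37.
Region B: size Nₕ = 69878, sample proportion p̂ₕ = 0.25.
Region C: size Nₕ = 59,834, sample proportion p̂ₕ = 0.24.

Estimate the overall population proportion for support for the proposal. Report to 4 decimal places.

N = 70634 + 69878 + 59834 = 200346.
Overall proportion = Σ (Nₕ/N)·p̂ₕ.
Σ Nₕp̂ₕ = 26134.58 + 17469.5 + 14360.16 = 57964.24.
57964.24 / 200346 = 0.289321... → 0.2893.

0.2893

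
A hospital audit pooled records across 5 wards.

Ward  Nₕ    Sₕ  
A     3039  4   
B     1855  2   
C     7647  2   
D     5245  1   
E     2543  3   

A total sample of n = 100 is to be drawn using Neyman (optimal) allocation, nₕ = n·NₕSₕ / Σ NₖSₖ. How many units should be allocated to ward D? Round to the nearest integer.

A: NₕSₕ = 3039·4 = 12156
B: NₕSₕ = 1855·2 = 3710
C: NₕSₕ = 7647·2 = 15294
D: NₕSₕ = 5245·1 = 5245
E: NₕSₕ = 2543·3 = 7629
Σ NₕSₕ = 44034.
n_D = 100·5245/44034 = 11.911... → 12.

12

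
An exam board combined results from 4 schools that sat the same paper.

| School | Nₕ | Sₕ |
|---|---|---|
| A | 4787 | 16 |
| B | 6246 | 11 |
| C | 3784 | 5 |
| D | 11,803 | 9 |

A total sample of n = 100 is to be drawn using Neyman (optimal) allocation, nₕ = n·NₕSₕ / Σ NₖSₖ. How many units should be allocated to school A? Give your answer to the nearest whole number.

Σ NₕSₕ = 4787·16 + 6246·11 + 3784·5 + 11803·9 = 270445.
Share for A: 76592/270445 = 0.28321.
n_A = 100 × 0.28321 = 28.321... → 28.

28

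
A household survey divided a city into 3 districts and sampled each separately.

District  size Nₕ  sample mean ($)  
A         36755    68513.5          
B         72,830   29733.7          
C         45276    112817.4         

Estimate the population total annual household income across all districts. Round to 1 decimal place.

A: 36755·68513.5 = 2518213692.5
B: 72830·29733.7 = 2165505371
C: 45276·112817.4 = 5107920602.4
τ̂ = Σ Nₕx̄ₕ = 9791639665.9.

9791639665.9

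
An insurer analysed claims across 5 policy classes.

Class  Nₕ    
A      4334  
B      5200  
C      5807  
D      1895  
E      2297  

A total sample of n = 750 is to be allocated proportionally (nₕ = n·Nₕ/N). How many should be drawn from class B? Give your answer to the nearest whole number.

200

N = 4334 + 5200 + 5807 + 1895 + 2297 = 19533.
n_B = 750·5200/19533 = 199.662... → 200.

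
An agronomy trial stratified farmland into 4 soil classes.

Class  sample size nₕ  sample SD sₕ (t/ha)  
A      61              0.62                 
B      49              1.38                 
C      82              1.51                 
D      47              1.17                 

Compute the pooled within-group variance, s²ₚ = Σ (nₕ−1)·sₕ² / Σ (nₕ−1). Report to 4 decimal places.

1.5410

A: (61−1)·0.62² = 60·0.3844 = 23.064
B: (49−1)·1.38² = 48·1.9044 = 91.4112
C: (82−1)·1.51² = 81·2.2801 = 184.6881
D: (47−1)·1.17² = 46·1.3689 = 62.9694
Numerator = 362.1327; denominator = Σ(nₕ−1) = 235.
s²ₚ = 362.1327/235 = 1.540990... → 1.5410.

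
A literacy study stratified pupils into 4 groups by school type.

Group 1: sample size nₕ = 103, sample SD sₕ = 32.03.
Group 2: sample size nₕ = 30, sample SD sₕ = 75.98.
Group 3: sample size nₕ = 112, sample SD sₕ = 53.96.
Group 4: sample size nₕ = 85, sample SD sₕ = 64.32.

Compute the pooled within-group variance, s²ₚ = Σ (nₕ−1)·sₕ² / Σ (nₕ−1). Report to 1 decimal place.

1: (103−1)·32.03² = 102·1025.9209 = 104643.9318
2: (30−1)·75.98² = 29·5772.9604 = 167415.8516
3: (112−1)·53.96² = 111·2911.6816 = 323196.6576
4: (85−1)·64.32² = 84·4137.0624 = 347513.2416
Numerator = 942769.6826; denominator = Σ(nₕ−1) = 326.
s²ₚ = 942769.6826/326 = 2891.932... → 2891.9.

2891.9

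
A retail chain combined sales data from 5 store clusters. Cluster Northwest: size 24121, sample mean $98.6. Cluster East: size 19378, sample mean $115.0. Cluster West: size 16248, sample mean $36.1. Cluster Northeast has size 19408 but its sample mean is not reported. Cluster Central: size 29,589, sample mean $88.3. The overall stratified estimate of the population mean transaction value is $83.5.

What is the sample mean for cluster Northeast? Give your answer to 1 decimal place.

Σ Nₕx̄ₕ = N·μ, so 19408·x̄_Northeast = 108744·83.5 − (24121·98.6 + 19378·115.0 + 16248·36.1 + 29589·88.3).
= 9080124 − 7806062.1 = 1274061.9.
x̄_Northeast = 1274061.9 / 19408 = 65.646... → 65.6.

65.6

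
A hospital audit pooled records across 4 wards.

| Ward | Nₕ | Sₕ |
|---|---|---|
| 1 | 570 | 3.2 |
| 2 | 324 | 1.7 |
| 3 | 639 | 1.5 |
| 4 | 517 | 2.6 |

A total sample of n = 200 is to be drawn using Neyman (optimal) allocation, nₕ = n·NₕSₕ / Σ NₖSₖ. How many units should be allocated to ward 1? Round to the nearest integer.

78

1: NₕSₕ = 570·3.2 = 1824
2: NₕSₕ = 324·1.7 = 550.8
3: NₕSₕ = 639·1.5 = 958.5
4: NₕSₕ = 517·2.6 = 1344.2
Σ NₕSₕ = 4677.5.
n_1 = 200·1824/4677.5 = 77.990... → 78.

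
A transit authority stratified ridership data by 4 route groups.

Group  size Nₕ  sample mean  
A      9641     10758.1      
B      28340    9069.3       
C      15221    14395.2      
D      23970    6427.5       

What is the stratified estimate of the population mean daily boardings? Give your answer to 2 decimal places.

9510.18

N = 9641 + 28340 + 15221 + 23970 = 77172.
Weight each subgroup mean by Nₕ/N and sum.
Σ Nₕx̄ₕ = 9641·10758.1 + 28340·9069.3 + 15221·14395.2 + 23970·6427.5 = 103718842.1 + 257023962 + 219109339.2 + 154067175 = 733919318.3.
Divide by N: 733919318.3 / 77172 = 9510.1762... → 9510.18.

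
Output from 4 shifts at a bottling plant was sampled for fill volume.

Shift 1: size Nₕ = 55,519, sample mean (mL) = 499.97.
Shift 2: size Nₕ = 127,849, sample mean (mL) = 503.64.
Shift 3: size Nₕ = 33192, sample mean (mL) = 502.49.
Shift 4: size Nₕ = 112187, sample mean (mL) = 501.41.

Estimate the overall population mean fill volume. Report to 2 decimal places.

N = 55519 + 127849 + 33192 + 112187 = 328747.
Overall mean = Σ (Nₕ/N)·x̄ₕ — weight by population share, not a simple average.
Σ Nₕx̄ₕ = 55519·499.97 + 127849·503.64 + 33192·502.49 + 112187·501.41 = 27757834.43 + 64389870.36 + 16678648.08 + 56251683.67 = 165078036.54.
Divide by N: 165078036.54 / 328747 = 502.1431... → 502.14.

502.14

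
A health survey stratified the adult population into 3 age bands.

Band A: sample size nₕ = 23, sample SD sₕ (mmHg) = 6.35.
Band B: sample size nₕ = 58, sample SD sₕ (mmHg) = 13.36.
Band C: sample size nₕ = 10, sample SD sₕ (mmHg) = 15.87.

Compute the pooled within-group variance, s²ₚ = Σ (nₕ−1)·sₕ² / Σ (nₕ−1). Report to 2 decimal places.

A: (23−1)·6.35² = 22·40.3225 = 887.095
B: (58−1)·13.36² = 57·178.4896 = 10173.9072
C: (10−1)·15.87² = 9·251.8569 = 2266.7121
Numerator = 13327.7143; denominator = Σ(nₕ−1) = 88.
s²ₚ = 13327.7143/88 = 151.4513... → 151.45.

151.45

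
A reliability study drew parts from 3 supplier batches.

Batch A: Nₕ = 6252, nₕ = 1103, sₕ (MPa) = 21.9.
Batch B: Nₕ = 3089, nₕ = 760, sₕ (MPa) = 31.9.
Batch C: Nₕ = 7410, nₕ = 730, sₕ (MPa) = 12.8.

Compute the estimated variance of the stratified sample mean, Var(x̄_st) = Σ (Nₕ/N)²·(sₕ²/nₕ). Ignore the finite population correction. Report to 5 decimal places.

0.15002

N = 16751; Wₕ = Nₕ/N.
batch A: (6252/16751)²·21.9²/1103 = 0.06057162
batch B: (3089/16751)²·31.9²/760 = 0.04553256
batch C: (7410/16751)²·12.8²/730 = 0.04391896
Sum = 0.15002314 → 0.15002.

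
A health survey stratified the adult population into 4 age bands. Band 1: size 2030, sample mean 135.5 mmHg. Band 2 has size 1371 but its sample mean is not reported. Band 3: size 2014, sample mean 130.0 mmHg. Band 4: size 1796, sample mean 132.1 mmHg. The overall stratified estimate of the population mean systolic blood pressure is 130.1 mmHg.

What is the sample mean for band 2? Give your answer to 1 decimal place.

119.6

N = 2030 + 1371 + 2014 + 1796 = 7211.
Overall total = μ·N = 130.1·7211 = 938151.1.
Subtract the known strata: 2030·135.5 + 2014·130.0 + 1796·132.1 = 774136.6.
Remaining total for band 2: 938151.1 − 774136.6 = 164014.5.
Divide by its size: 164014.5 / 1371 = 119.631... → 119.6.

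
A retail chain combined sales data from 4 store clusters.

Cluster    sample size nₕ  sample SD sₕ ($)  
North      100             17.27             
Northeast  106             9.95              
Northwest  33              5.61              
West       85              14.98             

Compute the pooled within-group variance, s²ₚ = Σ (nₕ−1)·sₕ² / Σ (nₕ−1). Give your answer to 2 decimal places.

Degrees of freedom: 99 + 105 + 32 + 84 = 320.
Σ(nₕ−1)sₕ² = 99·298.2529 + 105·99.0025 + 32·31.4721 + 84·224.4004 = 59779.0404.
s²ₚ = 59779.0404 / 320 = 186.8095... → 186.81.

186.81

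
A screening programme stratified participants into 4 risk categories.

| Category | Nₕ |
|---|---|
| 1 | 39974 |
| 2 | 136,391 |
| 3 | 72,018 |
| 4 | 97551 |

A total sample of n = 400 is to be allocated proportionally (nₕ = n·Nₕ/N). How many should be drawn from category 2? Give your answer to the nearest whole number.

158

Share of category 2 = 136391/345934 = 0.39427.
Allocate 400 × 0.39427 = 157.708... → 158.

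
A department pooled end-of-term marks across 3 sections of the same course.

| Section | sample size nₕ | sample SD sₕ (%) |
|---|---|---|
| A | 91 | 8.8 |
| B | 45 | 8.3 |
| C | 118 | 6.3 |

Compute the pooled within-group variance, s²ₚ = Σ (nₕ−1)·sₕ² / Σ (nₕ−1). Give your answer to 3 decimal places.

58.345

A: (91−1)·8.8² = 90·77.44 = 6969.6
B: (45−1)·8.3² = 44·68.89 = 3031.16
C: (118−1)·6.3² = 117·39.69 = 4643.73
Numerator = 14644.49; denominator = Σ(nₕ−1) = 251.
s²ₚ = 14644.49/251 = 58.34458... → 58.345.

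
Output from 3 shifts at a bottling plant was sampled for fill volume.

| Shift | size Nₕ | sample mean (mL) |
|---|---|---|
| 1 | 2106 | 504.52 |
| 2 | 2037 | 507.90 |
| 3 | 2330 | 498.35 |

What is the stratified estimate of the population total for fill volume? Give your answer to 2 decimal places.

3258266.92

1: 2106·504.52 = 1062519.12
2: 2037·507.90 = 1034592.3
3: 2330·498.35 = 1161155.5
τ̂ = Σ Nₕx̄ₕ = 3258266.92.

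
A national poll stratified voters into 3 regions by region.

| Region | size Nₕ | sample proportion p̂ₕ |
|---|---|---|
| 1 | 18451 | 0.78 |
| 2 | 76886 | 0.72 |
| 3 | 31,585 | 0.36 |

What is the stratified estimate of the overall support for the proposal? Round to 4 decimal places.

N = 18451 + 76886 + 31585 = 126922.
Overall proportion = Σ (Nₕ/N)·p̂ₕ.
Σ Nₕp̂ₕ = 14391.78 + 55357.92 + 11370.6 = 81120.3.
81120.3 / 126922 = 0.639135... → 0.6391.

0.6391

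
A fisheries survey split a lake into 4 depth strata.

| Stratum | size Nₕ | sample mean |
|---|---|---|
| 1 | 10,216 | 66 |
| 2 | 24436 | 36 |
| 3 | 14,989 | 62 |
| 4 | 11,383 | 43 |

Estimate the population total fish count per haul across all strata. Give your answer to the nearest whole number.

1: 10216·66 = 674256
2: 24436·36 = 879696
3: 14989·62 = 929318
4: 11383·43 = 489469
τ̂ = Σ Nₕx̄ₕ = 2972739.

2972739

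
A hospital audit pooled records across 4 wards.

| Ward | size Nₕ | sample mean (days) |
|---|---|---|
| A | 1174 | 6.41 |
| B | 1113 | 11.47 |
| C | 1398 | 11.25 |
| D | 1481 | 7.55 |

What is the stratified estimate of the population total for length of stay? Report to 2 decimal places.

Population total = Σ Nₕ·x̄ₕ (each stratum's size times its mean).
1174·6.41 + 1113·11.47 + 1398·11.25 + 1481·7.55 = 7525.34 + 12766.11 + 15727.5 + 11181.55 = 47200.50.

47200.50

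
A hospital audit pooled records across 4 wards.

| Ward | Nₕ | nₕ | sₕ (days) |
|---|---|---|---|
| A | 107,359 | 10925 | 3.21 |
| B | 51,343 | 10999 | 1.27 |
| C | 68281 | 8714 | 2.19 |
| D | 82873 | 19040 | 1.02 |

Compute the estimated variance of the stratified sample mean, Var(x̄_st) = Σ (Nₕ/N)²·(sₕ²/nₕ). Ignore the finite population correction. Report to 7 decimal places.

N = 309856; Wₕ = Nₕ/N.
ward A: (107359/309856)²·3.21²/10925 = 0.0001132259
ward B: (51343/309856)²·1.27²/10999 = 0.0000040262
ward C: (68281/309856)²·2.19²/8714 = 0.0000267270
ward D: (82873/309856)²·1.02²/19040 = 0.0000039088
Sum = 0.0001478879 → 0.0001479.

0.0001479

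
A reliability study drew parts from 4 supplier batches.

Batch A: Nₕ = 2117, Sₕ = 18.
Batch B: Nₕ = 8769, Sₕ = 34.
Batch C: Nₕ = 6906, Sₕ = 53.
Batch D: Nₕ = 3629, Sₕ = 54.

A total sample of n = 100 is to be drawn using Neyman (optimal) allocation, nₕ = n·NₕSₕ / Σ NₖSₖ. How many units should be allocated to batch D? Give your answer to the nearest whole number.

22

Σ NₕSₕ = 2117·18 + 8769·34 + 6906·53 + 3629·54 = 898236.
Share for D: 195966/898236 = 0.21817.
n_D = 100 × 0.21817 = 21.817... → 22.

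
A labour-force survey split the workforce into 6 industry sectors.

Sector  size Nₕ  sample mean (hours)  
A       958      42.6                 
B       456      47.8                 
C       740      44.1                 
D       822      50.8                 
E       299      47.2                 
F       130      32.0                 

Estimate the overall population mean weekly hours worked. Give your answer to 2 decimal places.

N = 958 + 456 + 740 + 822 + 299 + 130 = 3405.
Overall mean = Σ (Nₕ/N)·x̄ₕ — weight by population share, not a simple average.
Σ Nₕx̄ₕ = 958·42.6 + 456·47.8 + 740·44.1 + 822·50.8 + 299·47.2 + 130·32.0 = 40810.8 + 21796.8 + 32634 + 41757.6 + 14112.8 + 4160 = 155272.
Divide by N: 155272 / 3405 = 45.6012... → 45.60.

45.60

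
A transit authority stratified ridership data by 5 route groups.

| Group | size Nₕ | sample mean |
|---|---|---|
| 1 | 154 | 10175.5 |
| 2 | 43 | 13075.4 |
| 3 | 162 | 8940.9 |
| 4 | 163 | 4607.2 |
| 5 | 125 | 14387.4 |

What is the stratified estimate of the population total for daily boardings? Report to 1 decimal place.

6127093.6

1: 154·10175.5 = 1567027
2: 43·13075.4 = 562242.2
3: 162·8940.9 = 1448425.8
4: 163·4607.2 = 750973.6
5: 125·14387.4 = 1798425
τ̂ = Σ Nₕx̄ₕ = 6127093.6.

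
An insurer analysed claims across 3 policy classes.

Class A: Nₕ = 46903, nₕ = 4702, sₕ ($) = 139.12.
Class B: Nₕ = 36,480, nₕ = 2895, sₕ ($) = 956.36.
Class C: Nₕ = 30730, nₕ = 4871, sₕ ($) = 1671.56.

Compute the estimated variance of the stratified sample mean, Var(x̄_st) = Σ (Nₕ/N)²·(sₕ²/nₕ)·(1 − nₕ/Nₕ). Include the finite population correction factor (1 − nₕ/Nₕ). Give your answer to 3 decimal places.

N = 114113. Term for each stratum: Wₕ²sₕ²/nₕ·(1−nₕ/Nₕ).
Var(x̄_st) = 0.625676 + 29.725158 + 35.004981 = 65.355816 → 65.356.

65.356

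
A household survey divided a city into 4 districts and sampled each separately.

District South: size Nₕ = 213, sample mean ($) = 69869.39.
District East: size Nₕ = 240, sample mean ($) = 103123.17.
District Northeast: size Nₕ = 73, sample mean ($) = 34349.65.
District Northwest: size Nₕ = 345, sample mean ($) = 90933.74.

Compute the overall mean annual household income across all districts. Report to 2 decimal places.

N = 871; weights Wₕ = Nₕ/N = (0.2445, 0.2755, 0.0838, 0.3961).
x̄_st = Σ Wₕ·x̄ₕ = 0.2445·69869.39 + 0.2755·103123.17 + 0.0838·34349.65 + 0.3961·90933.74 ≈ 84398.8583...
→ 84398.86.

84398.86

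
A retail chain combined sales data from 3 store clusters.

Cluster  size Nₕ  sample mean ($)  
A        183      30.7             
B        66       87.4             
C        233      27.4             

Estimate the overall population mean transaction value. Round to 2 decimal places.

36.87

N = 482; weights Wₕ = Nₕ/N = (0.3797, 0.1369, 0.4834).
x̄_st = Σ Wₕ·x̄ₕ = 0.3797·30.7 + 0.1369·87.4 + 0.4834·27.4 ≈ 36.8687...
→ 36.87.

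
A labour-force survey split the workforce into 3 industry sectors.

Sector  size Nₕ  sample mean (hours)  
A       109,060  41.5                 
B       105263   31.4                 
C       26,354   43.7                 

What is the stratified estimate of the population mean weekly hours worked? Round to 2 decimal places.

37.32

x̄_st = (Σ Nₕx̄ₕ) / (Σ Nₕ) = (109060·41.5 + 105263·31.4 + 26354·43.7) / 240677
= 8982918 / 240677 = 37.3235... → 37.32.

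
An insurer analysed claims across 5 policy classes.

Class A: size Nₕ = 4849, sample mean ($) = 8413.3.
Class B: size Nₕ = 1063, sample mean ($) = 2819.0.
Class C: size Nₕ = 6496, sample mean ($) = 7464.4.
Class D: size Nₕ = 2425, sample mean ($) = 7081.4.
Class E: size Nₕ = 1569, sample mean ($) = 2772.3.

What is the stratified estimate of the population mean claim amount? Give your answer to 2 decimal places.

x̄_st = (Σ Nₕx̄ₕ) / (Σ Nₕ) = (4849·8413.3 + 1063·2819.0 + 6496·7464.4 + 2425·7081.4 + 1569·2772.3) / 16402
= 113803564.8 / 16402 = 6938.3956... → 6938.40.

6938.40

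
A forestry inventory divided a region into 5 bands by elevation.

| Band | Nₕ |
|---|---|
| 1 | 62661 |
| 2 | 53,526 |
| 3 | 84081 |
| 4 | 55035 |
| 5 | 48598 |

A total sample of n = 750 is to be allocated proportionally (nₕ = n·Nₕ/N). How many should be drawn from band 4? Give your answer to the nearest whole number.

136

N = 62661 + 53526 + 84081 + 55035 + 48598 = 303901.
n_4 = 750·55035/303901 = 135.821... → 136.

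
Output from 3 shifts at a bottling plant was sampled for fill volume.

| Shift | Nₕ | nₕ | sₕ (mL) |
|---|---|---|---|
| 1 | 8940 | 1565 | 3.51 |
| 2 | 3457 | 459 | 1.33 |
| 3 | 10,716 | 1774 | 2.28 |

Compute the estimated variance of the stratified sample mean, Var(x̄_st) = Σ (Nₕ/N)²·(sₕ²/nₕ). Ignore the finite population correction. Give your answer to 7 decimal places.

N = 23113. Term for each stratum: Wₕ²sₕ²/nₕ.
Var(x̄_st) = 0.0011777749 + 0.0000862138 + 0.0006298960 = 0.0018938847 → 0.0018939.

0.0018939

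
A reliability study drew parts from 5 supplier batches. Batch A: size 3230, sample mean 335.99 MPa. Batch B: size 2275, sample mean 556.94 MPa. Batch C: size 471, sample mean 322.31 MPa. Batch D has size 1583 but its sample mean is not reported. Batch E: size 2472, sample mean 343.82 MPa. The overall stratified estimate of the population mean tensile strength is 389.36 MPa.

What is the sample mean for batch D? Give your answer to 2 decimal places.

Σ Nₕx̄ₕ = N·μ, so 1583·x̄_D = 10031·389.36 − (3230·335.99 + 2275·556.94 + 471·322.31 + 2472·343.82).
= 3905670.16 − 3354017.25 = 551652.91.
x̄_D = 551652.91 / 1583 = 348.4857... → 348.49.

348.49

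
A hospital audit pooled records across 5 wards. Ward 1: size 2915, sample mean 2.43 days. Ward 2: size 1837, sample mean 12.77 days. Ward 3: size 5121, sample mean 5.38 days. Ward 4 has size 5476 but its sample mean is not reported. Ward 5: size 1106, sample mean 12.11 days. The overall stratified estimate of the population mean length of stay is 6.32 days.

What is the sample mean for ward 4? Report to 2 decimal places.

5.94

Σ Nₕx̄ₕ = N·μ, so 5476·x̄_4 = 16455·6.32 − (2915·2.43 + 1837·12.77 + 5121·5.38 + 1106·12.11).
= 103995.6 − 71486.58 = 32509.02.
x̄_4 = 32509.02 / 5476 = 5.9366... → 5.94.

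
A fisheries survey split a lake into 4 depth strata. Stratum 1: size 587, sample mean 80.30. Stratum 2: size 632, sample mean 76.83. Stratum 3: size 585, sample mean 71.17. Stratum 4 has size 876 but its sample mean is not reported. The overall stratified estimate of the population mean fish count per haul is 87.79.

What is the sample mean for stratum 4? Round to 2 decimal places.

Σ Nₕx̄ₕ = N·μ, so 876·x̄_4 = 2680·87.79 − (587·80.30 + 632·76.83 + 585·71.17).
= 235277.2 − 137327.11 = 97950.09.
x̄_4 = 97950.09 / 876 = 111.8152... → 111.82.

111.82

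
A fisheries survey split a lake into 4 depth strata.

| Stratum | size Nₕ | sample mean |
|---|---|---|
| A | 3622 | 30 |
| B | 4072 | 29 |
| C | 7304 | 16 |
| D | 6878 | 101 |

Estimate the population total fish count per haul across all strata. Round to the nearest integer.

1038290

Population total = Σ Nₕ·x̄ₕ (each stratum's size times its mean).
3622·30 + 4072·29 + 7304·16 + 6878·101 = 108660 + 118088 + 116864 + 694678 = 1038290.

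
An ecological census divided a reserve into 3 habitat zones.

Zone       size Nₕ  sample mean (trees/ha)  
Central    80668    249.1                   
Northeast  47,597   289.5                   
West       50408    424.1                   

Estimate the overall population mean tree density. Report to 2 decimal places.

309.23

N = 178673; weights Wₕ = Nₕ/N = (0.4515, 0.2664, 0.2821).
x̄_st = Σ Wₕ·x̄ₕ = 0.4515·249.1 + 0.2664·289.5 + 0.2821·424.1 ≈ 309.2340...
→ 309.23.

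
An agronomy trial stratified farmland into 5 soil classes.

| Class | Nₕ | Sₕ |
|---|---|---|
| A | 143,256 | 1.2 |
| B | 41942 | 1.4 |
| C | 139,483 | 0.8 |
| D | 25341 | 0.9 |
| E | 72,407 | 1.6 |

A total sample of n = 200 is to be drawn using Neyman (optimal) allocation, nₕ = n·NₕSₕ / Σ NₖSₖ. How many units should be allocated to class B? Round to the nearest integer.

24

A: NₕSₕ = 143256·1.2 = 171907.2
B: NₕSₕ = 41942·1.4 = 58718.8
C: NₕSₕ = 139483·0.8 = 111586.4
D: NₕSₕ = 25341·0.9 = 22806.9
E: NₕSₕ = 72407·1.6 = 115851.2
Σ NₕSₕ = 480870.5.
n_B = 200·58718.8/480870.5 = 24.422... → 24.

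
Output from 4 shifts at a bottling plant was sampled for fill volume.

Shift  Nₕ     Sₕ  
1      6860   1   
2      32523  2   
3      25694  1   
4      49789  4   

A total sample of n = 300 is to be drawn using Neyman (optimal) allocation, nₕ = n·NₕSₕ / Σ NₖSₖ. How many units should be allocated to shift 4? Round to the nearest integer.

201

1: NₕSₕ = 6860·1 = 6860
2: NₕSₕ = 32523·2 = 65046
3: NₕSₕ = 25694·1 = 25694
4: NₕSₕ = 49789·4 = 199156
Σ NₕSₕ = 296756.
n_4 = 300·199156/296756 = 201.333... → 201.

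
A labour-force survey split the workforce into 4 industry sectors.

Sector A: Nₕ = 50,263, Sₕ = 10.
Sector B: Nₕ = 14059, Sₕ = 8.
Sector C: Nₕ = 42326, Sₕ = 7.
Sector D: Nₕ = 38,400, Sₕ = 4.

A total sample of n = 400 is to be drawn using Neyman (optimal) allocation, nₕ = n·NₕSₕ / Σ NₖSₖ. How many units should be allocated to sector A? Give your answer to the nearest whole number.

189

A: NₕSₕ = 50263·10 = 502630
B: NₕSₕ = 14059·8 = 112472
C: NₕSₕ = 42326·7 = 296282
D: NₕSₕ = 38400·4 = 153600
Σ NₕSₕ = 1064984.
n_A = 400·502630/1064984 = 188.784... → 189.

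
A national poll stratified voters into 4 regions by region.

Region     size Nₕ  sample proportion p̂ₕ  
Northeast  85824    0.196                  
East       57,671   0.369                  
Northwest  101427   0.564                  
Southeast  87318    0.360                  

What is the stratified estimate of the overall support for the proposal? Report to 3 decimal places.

N = 85824 + 57671 + 101427 + 87318 = 332240.
Overall proportion = Σ (Nₕ/N)·p̂ₕ.
Σ Nₕp̂ₕ = 16821.504 + 21280.599 + 57204.828 + 31434.48 = 126741.411.
126741.411 / 332240 = 0.38148... → 0.381.

0.381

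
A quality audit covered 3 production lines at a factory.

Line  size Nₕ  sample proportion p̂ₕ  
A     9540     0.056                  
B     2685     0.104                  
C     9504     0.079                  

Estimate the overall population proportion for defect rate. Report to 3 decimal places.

0.072

N = 9540 + 2685 + 9504 = 21729.
Overall proportion = Σ (Nₕ/N)·p̂ₕ.
Σ Nₕp̂ₕ = 534.24 + 279.24 + 750.816 = 1564.296.
1564.296 / 21729 = 0.07199... → 0.072.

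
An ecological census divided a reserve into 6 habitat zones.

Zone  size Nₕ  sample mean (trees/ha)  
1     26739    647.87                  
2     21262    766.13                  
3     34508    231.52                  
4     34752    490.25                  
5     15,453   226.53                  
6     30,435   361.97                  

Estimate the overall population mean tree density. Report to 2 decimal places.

448.40

N = 163149; weights Wₕ = Nₕ/N = (0.1639, 0.1303, 0.2115, 0.2130, 0.0947, 0.1865).
x̄_st = Σ Wₕ·x̄ₕ = 0.1639·647.87 + 0.1303·766.13 + 0.2115·231.52 + 0.2130·490.25 + 0.0947·226.53 + 0.1865·361.97 ≈ 448.4026...
→ 448.40.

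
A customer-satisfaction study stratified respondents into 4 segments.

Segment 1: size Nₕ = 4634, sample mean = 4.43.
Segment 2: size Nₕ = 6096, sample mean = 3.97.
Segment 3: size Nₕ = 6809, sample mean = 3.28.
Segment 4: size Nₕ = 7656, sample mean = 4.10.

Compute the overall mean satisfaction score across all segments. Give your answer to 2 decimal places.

3.91

N = 4634 + 6096 + 6809 + 7656 = 25195.
Weight each subgroup mean by Nₕ/N and sum.
Σ Nₕx̄ₕ = 4634·4.43 + 6096·3.97 + 6809·3.28 + 7656·4.10 = 20528.62 + 24201.12 + 22333.52 + 31389.6 = 98452.86.
Divide by N: 98452.86 / 25195 = 3.9076... → 3.91.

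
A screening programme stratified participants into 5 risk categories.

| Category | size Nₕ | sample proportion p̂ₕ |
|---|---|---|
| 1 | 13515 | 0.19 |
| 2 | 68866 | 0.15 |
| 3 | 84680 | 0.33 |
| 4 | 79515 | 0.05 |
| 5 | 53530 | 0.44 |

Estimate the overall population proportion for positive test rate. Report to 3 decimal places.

Wₕ = Nₕ/N with N = 300106: 0.0450, 0.2295, 0.2822, 0.2650, 0.1784.
p̂_st = 0.0450·0.19 + 0.2295·0.15 + 0.2822·0.33 + 0.2650·0.05 + 0.1784·0.44 ≈ 0.22782... → 0.228.

0.228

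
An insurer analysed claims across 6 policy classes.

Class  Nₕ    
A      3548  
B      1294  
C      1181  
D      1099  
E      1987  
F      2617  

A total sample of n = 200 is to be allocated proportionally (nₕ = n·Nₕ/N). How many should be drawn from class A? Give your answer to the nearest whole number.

N = 3548 + 1294 + 1181 + 1099 + 1987 + 2617 = 11726.
n_A = 200·3548/11726 = 60.515... → 61.

61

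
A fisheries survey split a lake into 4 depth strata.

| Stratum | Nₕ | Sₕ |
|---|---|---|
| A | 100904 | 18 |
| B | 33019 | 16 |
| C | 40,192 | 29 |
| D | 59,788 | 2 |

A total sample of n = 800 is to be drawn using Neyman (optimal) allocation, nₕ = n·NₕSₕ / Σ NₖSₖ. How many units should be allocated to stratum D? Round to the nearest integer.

26

A: NₕSₕ = 100904·18 = 1816272
B: NₕSₕ = 33019·16 = 528304
C: NₕSₕ = 40192·29 = 1165568
D: NₕSₕ = 59788·2 = 119576
Σ NₕSₕ = 3629720.
n_D = 800·119576/3629720 = 26.355... → 26.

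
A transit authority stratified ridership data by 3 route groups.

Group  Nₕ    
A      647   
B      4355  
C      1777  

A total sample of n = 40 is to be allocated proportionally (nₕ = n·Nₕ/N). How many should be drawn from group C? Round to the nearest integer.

N = 647 + 4355 + 1777 = 6779.
n_C = 40·1777/6779 = 10.485... → 10.

10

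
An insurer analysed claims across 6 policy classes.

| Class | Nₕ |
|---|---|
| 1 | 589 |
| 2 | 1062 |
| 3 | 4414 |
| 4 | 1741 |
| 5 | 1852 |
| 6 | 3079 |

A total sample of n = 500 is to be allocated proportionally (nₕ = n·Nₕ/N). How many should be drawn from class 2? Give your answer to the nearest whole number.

42

N = 589 + 1062 + 4414 + 1741 + 1852 + 3079 = 12737.
n_2 = 500·1062/12737 = 41.690... → 42.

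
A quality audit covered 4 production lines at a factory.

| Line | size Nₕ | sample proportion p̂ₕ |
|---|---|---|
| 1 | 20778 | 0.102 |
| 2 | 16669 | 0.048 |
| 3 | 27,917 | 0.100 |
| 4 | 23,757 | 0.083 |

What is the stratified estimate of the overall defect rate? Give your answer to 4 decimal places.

Wₕ = Nₕ/N with N = 89121: 0.2331, 0.1870, 0.3132, 0.2666.
p̂_st = 0.2331·0.102 + 0.1870·0.048 + 0.3132·0.100 + 0.2666·0.083 ≈ 0.086209... → 0.0862.

0.0862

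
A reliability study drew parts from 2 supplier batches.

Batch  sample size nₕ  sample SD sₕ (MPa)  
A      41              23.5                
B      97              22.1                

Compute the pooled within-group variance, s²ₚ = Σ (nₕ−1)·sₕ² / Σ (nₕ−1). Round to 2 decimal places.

A: (41−1)·23.5² = 40·552.25 = 22090
B: (97−1)·22.1² = 96·488.41 = 46887.36
Numerator = 68977.36; denominator = Σ(nₕ−1) = 136.
s²ₚ = 68977.36/136 = 507.1865... → 507.19.

507.19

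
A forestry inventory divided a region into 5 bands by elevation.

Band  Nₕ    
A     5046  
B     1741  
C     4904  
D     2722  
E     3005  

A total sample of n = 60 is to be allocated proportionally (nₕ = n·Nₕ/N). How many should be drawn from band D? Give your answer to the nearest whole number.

9

Share of band D = 2722/17418 = 0.15628.
Allocate 60 × 0.15628 = 9.377... → 9.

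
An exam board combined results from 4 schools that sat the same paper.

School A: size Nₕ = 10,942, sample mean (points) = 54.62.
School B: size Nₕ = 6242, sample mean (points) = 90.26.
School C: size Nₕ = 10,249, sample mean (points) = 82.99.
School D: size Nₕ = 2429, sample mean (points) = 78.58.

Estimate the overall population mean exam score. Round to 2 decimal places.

N = 29862; weights Wₕ = Nₕ/N = (0.3664, 0.2090, 0.3432, 0.0813).
x̄_st = Σ Wₕ·x̄ₕ = 0.3664·54.62 + 0.2090·90.26 + 0.3432·82.99 + 0.0813·78.58 ≈ 73.7556...
→ 73.76.

73.76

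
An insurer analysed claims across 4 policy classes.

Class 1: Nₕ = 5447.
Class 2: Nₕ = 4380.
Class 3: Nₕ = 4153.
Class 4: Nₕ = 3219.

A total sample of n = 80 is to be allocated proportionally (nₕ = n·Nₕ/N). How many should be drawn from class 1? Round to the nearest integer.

25

Share of class 1 = 5447/17199 = 0.31670.
Allocate 80 × 0.31670 = 25.336... → 25.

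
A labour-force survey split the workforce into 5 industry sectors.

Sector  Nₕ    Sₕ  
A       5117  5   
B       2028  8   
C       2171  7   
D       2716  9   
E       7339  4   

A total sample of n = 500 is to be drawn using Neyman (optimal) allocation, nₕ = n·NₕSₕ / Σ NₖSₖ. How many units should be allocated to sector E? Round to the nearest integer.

Σ NₕSₕ = 5117·5 + 2028·8 + 2171·7 + 2716·9 + 7339·4 = 110806.
Share for E: 29356/110806 = 0.26493.
n_E = 500 × 0.26493 = 132.466... → 132.

132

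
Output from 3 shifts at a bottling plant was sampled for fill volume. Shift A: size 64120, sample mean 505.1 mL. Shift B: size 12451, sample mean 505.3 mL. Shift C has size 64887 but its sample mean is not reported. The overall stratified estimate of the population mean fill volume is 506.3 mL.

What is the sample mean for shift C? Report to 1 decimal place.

507.7

Σ Nₕx̄ₕ = N·μ, so 64887·x̄_C = 141458·506.3 − (64120·505.1 + 12451·505.3).
= 71620185.4 − 38678502.3 = 32941683.1.
x̄_C = 32941683.1 / 64887 = 507.678... → 507.7.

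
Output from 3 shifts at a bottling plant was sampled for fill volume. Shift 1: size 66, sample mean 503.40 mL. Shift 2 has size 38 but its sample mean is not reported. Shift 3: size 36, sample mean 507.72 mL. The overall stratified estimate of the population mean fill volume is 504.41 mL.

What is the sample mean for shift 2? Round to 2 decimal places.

N = 66 + 38 + 36 = 140.
Overall total = μ·N = 504.41·140 = 70617.4.
Subtract the known strata: 66·503.40 + 36·507.72 = 51502.32.
Remaining total for shift 2: 70617.4 − 51502.32 = 19115.08.
Divide by its size: 19115.08 / 38 = 503.0284... → 503.03.

503.03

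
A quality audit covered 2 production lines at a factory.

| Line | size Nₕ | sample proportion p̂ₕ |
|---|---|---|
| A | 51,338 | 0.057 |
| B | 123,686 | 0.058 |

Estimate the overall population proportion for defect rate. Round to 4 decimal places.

0.0577

N = 51338 + 123686 = 175024.
Overall proportion = Σ (Nₕ/N)·p̂ₕ.
Σ Nₕp̂ₕ = 2926.266 + 7173.788 = 10100.054.
10100.054 / 175024 = 0.057707... → 0.0577.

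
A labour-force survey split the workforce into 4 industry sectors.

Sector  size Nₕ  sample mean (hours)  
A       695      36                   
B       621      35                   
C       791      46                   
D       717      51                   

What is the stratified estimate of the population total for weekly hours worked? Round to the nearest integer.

119708

A: 695·36 = 25020
B: 621·35 = 21735
C: 791·46 = 36386
D: 717·51 = 36567
τ̂ = Σ Nₕx̄ₕ = 119708.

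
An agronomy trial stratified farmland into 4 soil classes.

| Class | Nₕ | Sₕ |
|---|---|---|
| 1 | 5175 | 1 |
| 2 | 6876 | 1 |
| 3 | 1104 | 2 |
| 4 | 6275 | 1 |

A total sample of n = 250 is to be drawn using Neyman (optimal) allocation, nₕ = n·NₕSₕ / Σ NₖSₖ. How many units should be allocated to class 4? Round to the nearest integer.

76

Σ NₕSₕ = 5175·1 + 6876·1 + 1104·2 + 6275·1 = 20534.
Share for 4: 6275/20534 = 0.30559.
n_4 = 250 × 0.30559 = 76.398... → 76.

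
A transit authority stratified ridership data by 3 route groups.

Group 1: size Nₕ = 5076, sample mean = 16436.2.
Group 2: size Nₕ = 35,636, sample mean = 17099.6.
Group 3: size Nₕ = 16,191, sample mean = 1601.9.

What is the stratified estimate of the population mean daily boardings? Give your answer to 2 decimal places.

x̄_st = (Σ Nₕx̄ₕ) / (Σ Nₕ) = (5076·16436.2 + 35636·17099.6 + 16191·1601.9) / 56903
= 718727859.7 / 56903 = 12630.7551... → 12630.76.

12630.76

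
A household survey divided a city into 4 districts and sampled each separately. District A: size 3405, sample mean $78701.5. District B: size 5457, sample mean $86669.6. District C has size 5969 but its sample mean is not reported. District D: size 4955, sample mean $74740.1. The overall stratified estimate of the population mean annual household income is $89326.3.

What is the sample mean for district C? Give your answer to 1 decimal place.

N = 3405 + 5457 + 5969 + 4955 = 19786.
Overall total = μ·N = 89326.3·19786 = 1767410171.8.
Subtract the known strata: 3405·78701.5 + 5457·86669.6 + 4955·74740.1 = 1111271810.2.
Remaining total for district C: 1767410171.8 − 1111271810.2 = 656138361.6.
Divide by its size: 656138361.6 / 5969 = 109924.336... → 109924.3.

109924.3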